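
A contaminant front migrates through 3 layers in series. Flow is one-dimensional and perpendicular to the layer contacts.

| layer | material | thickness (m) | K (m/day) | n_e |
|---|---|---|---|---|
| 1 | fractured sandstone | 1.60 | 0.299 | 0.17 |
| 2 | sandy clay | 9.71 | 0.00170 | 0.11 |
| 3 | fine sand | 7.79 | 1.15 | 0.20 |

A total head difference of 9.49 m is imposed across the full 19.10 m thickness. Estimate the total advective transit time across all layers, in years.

4.79

With flow normal to the layers, continuity requires the same specific discharge q through every layer.
Σ(b_i/K_i) = 1.60/0.299 + 9.71/0.00170 + 7.79/1.15 = 5724 d.
q = Δh / Σ(b_i/K_i) = 9.49 / 5724 = 0.001658 m/day.
In each layer the seepage velocity is v_i = q/n_i, so the layer transit time is t_i = b_i·n_i / q:
  layer 1 (fractured sandstone): t_1 = 1.60 × 0.17 / 0.001658 = 164.1 d
  layer 2 (sandy clay): t_2 = 9.71 × 0.11 / 0.001658 = 644.2 d
  layer 3 (fine sand): t_3 = 7.79 × 0.20 / 0.001658 = 939.7 d
Total t = Σ t_i = 1748 days = 4.786 years.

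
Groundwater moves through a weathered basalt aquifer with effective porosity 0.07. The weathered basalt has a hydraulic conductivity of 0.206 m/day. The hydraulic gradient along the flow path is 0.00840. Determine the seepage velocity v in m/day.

0.0247

Hydraulic gradient i = 0.00840.
Darcy flux q = K · i = 0.2060 × 0.008400 = 0.001730 m/day.
Seepage velocity v = q / n_e = 0.001730 / 0.07 = 0.02472 m/day.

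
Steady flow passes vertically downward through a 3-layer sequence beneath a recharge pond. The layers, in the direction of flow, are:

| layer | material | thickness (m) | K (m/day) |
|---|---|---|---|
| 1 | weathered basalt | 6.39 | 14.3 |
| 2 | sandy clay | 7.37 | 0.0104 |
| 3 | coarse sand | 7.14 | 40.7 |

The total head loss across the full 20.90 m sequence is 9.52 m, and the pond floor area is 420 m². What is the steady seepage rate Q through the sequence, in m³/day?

Flow is perpendicular to layering, so the layers act in series and the equivalent K is the thickness-weighted harmonic mean.
Total thickness L = 6.39 + 7.37 + 7.14 = 20.90 m.
Σ(b_i/K_i) = 6.39/14.3 + 7.37/0.0104 + 7.14/40.7 = 709.3 d.
K_eq = L / Σ(b_i/K_i) = 20.90 / 709.3 = 0.02947 m/day.
Q = K_eq · A · (Δh/L) = 0.02947 × 420 × (9.52/20.90) = 5.637 m³/day.

5.64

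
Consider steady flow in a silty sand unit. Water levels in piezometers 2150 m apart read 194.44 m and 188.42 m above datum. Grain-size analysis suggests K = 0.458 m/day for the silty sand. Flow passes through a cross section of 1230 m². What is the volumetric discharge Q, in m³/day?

1.58

Hydraulic gradient i = (194.44 − 188.42) / 2150 = 6.02 / 2150 = 0.002800.
Darcy's law: Q = K · A · i = 0.4580 × 1230 × 0.002800 = 1.577 m³/day.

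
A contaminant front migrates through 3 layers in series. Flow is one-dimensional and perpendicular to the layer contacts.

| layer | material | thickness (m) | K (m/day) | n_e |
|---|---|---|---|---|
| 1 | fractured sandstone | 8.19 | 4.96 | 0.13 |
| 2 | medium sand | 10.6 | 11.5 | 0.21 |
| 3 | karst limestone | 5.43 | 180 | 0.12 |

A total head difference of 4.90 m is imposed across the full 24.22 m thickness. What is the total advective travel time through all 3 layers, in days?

With flow normal to the layers, continuity requires the same specific discharge q through every layer.
Σ(b_i/K_i) = 8.19/4.96 + 10.6/11.5 + 5.43/180 = 2.603 d.
q = Δh / Σ(b_i/K_i) = 4.90 / 2.603 = 1.882 m/day.
In each layer the seepage velocity is v_i = q/n_i, so the layer transit time is t_i = b_i·n_i / q:
  layer 1 (fractured sandstone): t_1 = 8.19 × 0.13 / 1.882 = 0.5656 d
  layer 2 (medium sand): t_2 = 10.6 × 0.21 / 1.882 = 1.183 d
  layer 3 (karst limestone): t_3 = 5.43 × 0.12 / 1.882 = 0.3462 d
Total t = Σ t_i = 2.094 days.

2.09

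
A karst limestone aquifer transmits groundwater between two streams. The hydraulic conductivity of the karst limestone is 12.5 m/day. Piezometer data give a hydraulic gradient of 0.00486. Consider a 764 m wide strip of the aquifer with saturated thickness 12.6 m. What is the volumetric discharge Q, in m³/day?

585

Cross-sectional area A = 764 × 12.6 = 9626 m².
Hydraulic gradient i = 0.00486.
Darcy's law: Q = K · A · i = 12.50 × 9626 × 0.004860 = 584.8 m³/day.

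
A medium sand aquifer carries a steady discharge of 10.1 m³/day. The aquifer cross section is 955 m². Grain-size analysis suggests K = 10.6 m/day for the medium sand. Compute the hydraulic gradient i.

0.000998

From Q = K·A·i, i = Q / (K·A) = 10.1 / (10.60 × 955.0) = 0.0009977.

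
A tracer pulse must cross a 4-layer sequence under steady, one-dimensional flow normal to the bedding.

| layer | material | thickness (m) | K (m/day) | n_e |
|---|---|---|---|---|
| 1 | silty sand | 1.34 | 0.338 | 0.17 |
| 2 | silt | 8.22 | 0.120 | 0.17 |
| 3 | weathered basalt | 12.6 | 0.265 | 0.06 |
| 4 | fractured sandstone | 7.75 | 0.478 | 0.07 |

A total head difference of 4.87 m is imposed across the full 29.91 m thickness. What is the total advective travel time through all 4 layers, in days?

81.8

With flow normal to the layers, continuity requires the same specific discharge q through every layer.
Σ(b_i/K_i) = 1.34/0.338 + 8.22/0.120 + 12.6/0.265 + 7.75/0.478 = 136.2 d.
q = Δh / Σ(b_i/K_i) = 4.87 / 136.2 = 0.03575 m/day.
In each layer the seepage velocity is v_i = q/n_i, so the layer transit time is t_i = b_i·n_i / q:
  layer 1 (silty sand): t_1 = 1.34 × 0.17 / 0.03575 = 6.372 d
  layer 2 (silt): t_2 = 8.22 × 0.17 / 0.03575 = 39.09 d
  layer 3 (weathered basalt): t_3 = 12.6 × 0.06 / 0.03575 = 21.15 d
  layer 4 (fractured sandstone): t_4 = 7.75 × 0.07 / 0.03575 = 15.17 d
Total t = Σ t_i = 81.78 days.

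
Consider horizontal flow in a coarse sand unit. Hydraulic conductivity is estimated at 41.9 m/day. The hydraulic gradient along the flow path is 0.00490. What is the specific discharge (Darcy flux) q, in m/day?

0.205

Hydraulic gradient i = 0.00490.
Specific discharge q = K · i = 41.90 × 0.004900 = 0.2053 m/day.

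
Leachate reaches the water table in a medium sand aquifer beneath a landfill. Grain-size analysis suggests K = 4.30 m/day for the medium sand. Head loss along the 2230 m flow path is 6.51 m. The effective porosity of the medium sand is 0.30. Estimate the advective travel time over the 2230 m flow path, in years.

Hydraulic gradient i = Δh / L = 6.51 / 2230 = 0.002919.
Darcy flux q = K · i = 4.300 × 0.002919 = 0.01255 m/day.
Seepage velocity v = q / n_e = 0.01255 / 0.30 = 0.04184 m/day.
Travel time t = L / v = 2230 / 0.04184 = 53294 days = 145.9 years.

146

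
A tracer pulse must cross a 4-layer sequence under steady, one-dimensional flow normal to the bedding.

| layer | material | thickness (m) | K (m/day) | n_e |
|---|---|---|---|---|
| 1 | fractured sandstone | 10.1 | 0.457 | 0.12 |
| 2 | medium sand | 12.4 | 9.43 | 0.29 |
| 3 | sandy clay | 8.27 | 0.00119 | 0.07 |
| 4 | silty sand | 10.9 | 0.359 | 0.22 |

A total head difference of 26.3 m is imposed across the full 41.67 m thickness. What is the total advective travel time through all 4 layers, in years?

5.68

With flow normal to the layers, continuity requires the same specific discharge q through every layer.
Σ(b_i/K_i) = 10.1/0.457 + 12.4/9.43 + 8.27/0.00119 + 10.9/0.359 = 7003 d.
q = Δh / Σ(b_i/K_i) = 26.3 / 7003 = 0.003755 m/day.
In each layer the seepage velocity is v_i = q/n_i, so the layer transit time is t_i = b_i·n_i / q:
  layer 1 (fractured sandstone): t_1 = 10.1 × 0.12 / 0.003755 = 322.7 d
  layer 2 (medium sand): t_2 = 12.4 × 0.29 / 0.003755 = 957.6 d
  layer 3 (sandy clay): t_3 = 8.27 × 0.07 / 0.003755 = 154.2 d
  layer 4 (silty sand): t_4 = 10.9 × 0.22 / 0.003755 = 638.6 d
Total t = Σ t_i = 2073 days = 5.676 years.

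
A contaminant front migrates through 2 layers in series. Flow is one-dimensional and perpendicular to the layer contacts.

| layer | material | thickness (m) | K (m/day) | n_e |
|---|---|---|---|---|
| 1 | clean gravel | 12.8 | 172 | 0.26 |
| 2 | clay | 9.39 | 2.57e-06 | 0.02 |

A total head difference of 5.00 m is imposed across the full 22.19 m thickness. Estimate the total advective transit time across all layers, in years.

7030

With flow normal to the layers, continuity requires the same specific discharge q through every layer.
Σ(b_i/K_i) = 12.8/172 + 9.39/2.57e-06 = 3.654e+06 d.
q = Δh / Σ(b_i/K_i) = 5.00 / 3.654e+06 = 1.368e-06 m/day.
In each layer the seepage velocity is v_i = q/n_i, so the layer transit time is t_i = b_i·n_i / q:
  layer 1 (clean gravel): t_1 = 12.8 × 0.26 / 1.368e-06 = 2.432e+06 d
  layer 2 (clay): t_2 = 9.39 × 0.02 / 1.368e-06 = 1.372e+05 d
Total t = Σ t_i = 2.569e+06 days = 7034 years.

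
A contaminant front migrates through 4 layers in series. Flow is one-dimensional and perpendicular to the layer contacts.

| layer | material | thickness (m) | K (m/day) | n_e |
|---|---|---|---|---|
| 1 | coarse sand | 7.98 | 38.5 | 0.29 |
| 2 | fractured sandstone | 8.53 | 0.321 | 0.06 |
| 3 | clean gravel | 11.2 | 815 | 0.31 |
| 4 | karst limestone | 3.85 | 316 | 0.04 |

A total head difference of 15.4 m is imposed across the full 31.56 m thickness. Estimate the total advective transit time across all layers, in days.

With flow normal to the layers, continuity requires the same specific discharge q through every layer.
Σ(b_i/K_i) = 7.98/38.5 + 8.53/0.321 + 11.2/815 + 3.85/316 = 26.81 d.
q = Δh / Σ(b_i/K_i) = 15.4 / 26.81 = 0.5745 m/day.
In each layer the seepage velocity is v_i = q/n_i, so the layer transit time is t_i = b_i·n_i / q:
  layer 1 (coarse sand): t_1 = 7.98 × 0.29 / 0.5745 = 4.028 d
  layer 2 (fractured sandstone): t_2 = 8.53 × 0.06 / 0.5745 = 0.8909 d
  layer 3 (clean gravel): t_3 = 11.2 × 0.31 / 0.5745 = 6.044 d
  layer 4 (karst limestone): t_4 = 3.85 × 0.04 / 0.5745 = 0.2681 d
Total t = Σ t_i = 11.23 days.

11.2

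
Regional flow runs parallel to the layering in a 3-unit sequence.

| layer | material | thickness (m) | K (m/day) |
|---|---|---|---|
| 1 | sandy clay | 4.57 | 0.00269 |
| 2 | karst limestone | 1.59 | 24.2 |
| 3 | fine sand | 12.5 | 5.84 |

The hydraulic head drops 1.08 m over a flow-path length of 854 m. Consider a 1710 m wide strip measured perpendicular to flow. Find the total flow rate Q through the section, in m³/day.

241

Flow is parallel to layering, so each bed carries its own Darcy discharge and the transmissivities add.
Σ(K_i·b_i) = 0.00269×4.57 + 24.2×1.59 + 5.84×12.5 = 111.5 m²/day.
Hydraulic gradient i = Δh / L = 1.08 / 854 = 0.001265.
Q = Σ(K_i·b_i) · W · i = 111.5 × 1710 × 0.001265 = 241.1 m³/day.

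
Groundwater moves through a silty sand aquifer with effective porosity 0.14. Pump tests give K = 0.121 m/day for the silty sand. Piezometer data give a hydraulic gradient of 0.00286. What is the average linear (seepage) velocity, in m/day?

0.00247

Hydraulic gradient i = 0.00286.
Darcy flux q = K · i = 0.1210 × 0.002860 = 0.0003461 m/day.
Seepage velocity v = q / n_e = 0.0003461 / 0.14 = 0.002472 m/day.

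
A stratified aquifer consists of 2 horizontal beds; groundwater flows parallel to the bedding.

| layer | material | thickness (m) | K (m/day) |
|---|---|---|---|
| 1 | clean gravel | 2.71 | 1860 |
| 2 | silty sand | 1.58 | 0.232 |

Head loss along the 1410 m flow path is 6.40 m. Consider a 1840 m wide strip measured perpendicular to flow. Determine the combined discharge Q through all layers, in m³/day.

Flow is parallel to layering, so each bed carries its own Darcy discharge and the transmissivities add.
Σ(K_i·b_i) = 1860×2.71 + 0.232×1.58 = 5041 m²/day.
Hydraulic gradient i = Δh / L = 6.40 / 1410 = 0.004539.
Q = Σ(K_i·b_i) · W · i = 5041 × 1840 × 0.004539 = 42101 m³/day.

42100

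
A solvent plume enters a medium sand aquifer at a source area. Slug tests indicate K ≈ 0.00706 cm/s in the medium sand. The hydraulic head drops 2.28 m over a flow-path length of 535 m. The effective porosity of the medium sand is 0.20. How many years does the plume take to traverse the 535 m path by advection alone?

11.3

Convert K: 0.00706 cm/s × 864 = 6.100 m/day.
Hydraulic gradient i = Δh / L = 2.28 / 535 = 0.004262.
Darcy flux q = K · i = 6.100 × 0.004262 = 0.02600 m/day.
Seepage velocity v = q / n_e = 0.02600 / 0.20 = 0.1300 m/day.
Travel time t = L / v = 535 / 0.1300 = 4116 days = 11.27 years.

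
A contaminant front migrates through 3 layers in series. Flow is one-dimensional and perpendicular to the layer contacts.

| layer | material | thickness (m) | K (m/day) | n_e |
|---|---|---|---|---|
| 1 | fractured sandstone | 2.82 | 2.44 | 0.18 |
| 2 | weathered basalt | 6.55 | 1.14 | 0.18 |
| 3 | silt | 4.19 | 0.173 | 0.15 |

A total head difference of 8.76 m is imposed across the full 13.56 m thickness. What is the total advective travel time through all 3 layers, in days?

With flow normal to the layers, continuity requires the same specific discharge q through every layer.
Σ(b_i/K_i) = 2.82/2.44 + 6.55/1.14 + 4.19/0.173 = 31.12 d.
q = Δh / Σ(b_i/K_i) = 8.76 / 31.12 = 0.2815 m/day.
In each layer the seepage velocity is v_i = q/n_i, so the layer transit time is t_i = b_i·n_i / q:
  layer 1 (fractured sandstone): t_1 = 2.82 × 0.18 / 0.2815 = 1.803 d
  layer 2 (weathered basalt): t_2 = 6.55 × 0.18 / 0.2815 = 4.189 d
  layer 3 (silt): t_3 = 4.19 × 0.15 / 0.2815 = 2.233 d
Total t = Σ t_i = 8.225 days.

8.22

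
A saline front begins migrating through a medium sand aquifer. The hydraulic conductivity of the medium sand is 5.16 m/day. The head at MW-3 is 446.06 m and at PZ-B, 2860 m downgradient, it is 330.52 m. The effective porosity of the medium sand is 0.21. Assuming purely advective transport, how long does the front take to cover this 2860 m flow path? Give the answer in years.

Hydraulic gradient i = (446.06 − 330.52) / 2860 = 115.54 / 2860 = 0.04040.
Darcy flux q = K · i = 5.160 × 0.04040 = 0.2085 m/day.
Seepage velocity v = q / n_e = 0.2085 / 0.21 = 0.9927 m/day.
Travel time t = L / v = 2860 / 0.9927 = 2881 days = 7.888 years.

7.89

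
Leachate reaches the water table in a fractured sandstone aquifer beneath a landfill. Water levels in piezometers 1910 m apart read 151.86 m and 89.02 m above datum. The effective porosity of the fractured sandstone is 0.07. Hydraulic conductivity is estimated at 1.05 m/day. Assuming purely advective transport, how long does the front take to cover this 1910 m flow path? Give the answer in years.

Hydraulic gradient i = (151.86 − 89.02) / 1910 = 62.84 / 1910 = 0.03290.
Darcy flux q = K · i = 1.050 × 0.03290 = 0.03455 m/day.
Seepage velocity v = q / n_e = 0.03455 / 0.07 = 0.4935 m/day.
Travel time t = L / v = 1910 / 0.4935 = 3870 days = 10.60 years.

10.6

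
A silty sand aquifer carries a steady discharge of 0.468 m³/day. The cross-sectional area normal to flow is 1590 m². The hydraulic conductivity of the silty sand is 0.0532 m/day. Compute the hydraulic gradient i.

0.00553

From Q = K·A·i, i = Q / (K·A) = 0.468 / (0.05320 × 1590) = 0.005533.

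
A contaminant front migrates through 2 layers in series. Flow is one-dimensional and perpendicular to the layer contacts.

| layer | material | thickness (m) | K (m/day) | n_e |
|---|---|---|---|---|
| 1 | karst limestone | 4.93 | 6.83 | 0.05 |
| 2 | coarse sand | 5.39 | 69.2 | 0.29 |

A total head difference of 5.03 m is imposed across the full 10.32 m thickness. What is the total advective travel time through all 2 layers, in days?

With flow normal to the layers, continuity requires the same specific discharge q through every layer.
Σ(b_i/K_i) = 4.93/6.83 + 5.39/69.2 = 0.7997 d.
q = Δh / Σ(b_i/K_i) = 5.03 / 0.7997 = 6.290 m/day.
In each layer the seepage velocity is v_i = q/n_i, so the layer transit time is t_i = b_i·n_i / q:
  layer 1 (karst limestone): t_1 = 4.93 × 0.05 / 6.290 = 0.03919 d
  layer 2 (coarse sand): t_2 = 5.39 × 0.29 / 6.290 = 0.2485 d
Total t = Σ t_i = 0.2877 days.

0.288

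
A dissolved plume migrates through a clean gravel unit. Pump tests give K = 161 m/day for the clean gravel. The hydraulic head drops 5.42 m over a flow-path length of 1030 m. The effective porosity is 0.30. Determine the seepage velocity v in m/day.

Hydraulic gradient i = Δh / L = 5.42 / 1030 = 0.005262.
Darcy flux q = K · i = 161.0 × 0.005262 = 0.8472 m/day.
Seepage velocity v = q / n_e = 0.8472 / 0.30 = 2.824 m/day.

2.82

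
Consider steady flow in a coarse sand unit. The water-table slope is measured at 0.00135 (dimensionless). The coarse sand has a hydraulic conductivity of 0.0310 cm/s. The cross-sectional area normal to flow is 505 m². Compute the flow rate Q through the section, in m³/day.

18.3

Convert K: 0.0310 cm/s × 864 = 26.78 m/day.
Hydraulic gradient i = 0.00135.
Darcy's law: Q = K · A · i = 26.78 × 505.0 × 0.001350 = 18.26 m³/day.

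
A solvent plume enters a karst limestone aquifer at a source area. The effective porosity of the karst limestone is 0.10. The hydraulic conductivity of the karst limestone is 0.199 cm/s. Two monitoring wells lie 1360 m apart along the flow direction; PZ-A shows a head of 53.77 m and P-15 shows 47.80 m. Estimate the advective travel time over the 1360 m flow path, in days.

180

Convert K: 0.199 cm/s × 864 = 171.9 m/day.
Hydraulic gradient i = (53.77 − 47.80) / 1360 = 5.97 / 1360 = 0.004390.
Darcy flux q = K · i = 171.9 × 0.004390 = 0.7547 m/day.
Seepage velocity v = q / n_e = 0.7547 / 0.10 = 7.547 m/day.
Travel time t = L / v = 1360 / 7.547 = 180.2 days.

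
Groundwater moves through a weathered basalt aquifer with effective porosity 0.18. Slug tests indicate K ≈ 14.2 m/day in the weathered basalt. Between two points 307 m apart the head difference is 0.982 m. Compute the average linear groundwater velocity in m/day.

0.252

Hydraulic gradient i = Δh / L = 0.982 / 307 = 0.003199.
Darcy flux q = K · i = 14.20 × 0.003199 = 0.04542 m/day.
Seepage velocity v = q / n_e = 0.04542 / 0.18 = 0.2523 m/day.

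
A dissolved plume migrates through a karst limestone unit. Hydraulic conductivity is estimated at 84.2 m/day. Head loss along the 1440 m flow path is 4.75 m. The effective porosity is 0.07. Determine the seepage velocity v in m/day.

3.97

Hydraulic gradient i = Δh / L = 4.75 / 1440 = 0.003299.
Darcy flux q = K · i = 84.20 × 0.003299 = 0.2777 m/day.
Seepage velocity v = q / n_e = 0.2777 / 0.07 = 3.968 m/day.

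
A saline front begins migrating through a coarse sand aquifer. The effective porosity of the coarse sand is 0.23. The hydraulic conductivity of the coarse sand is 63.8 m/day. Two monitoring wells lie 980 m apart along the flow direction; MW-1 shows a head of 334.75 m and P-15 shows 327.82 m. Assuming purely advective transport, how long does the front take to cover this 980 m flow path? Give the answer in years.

1.37

Hydraulic gradient i = (334.75 − 327.82) / 980 = 6.93 / 980 = 0.007071.
Darcy flux q = K · i = 63.80 × 0.007071 = 0.4512 m/day.
Seepage velocity v = q / n_e = 0.4512 / 0.23 = 1.962 m/day.
Travel time t = L / v = 980 / 1.962 = 499.6 days = 1.368 years.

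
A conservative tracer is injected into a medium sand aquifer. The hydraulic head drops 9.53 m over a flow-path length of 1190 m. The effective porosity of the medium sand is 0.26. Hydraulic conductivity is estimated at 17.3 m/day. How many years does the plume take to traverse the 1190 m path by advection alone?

Hydraulic gradient i = Δh / L = 9.53 / 1190 = 0.008008.
Darcy flux q = K · i = 17.30 × 0.008008 = 0.1385 m/day.
Seepage velocity v = q / n_e = 0.1385 / 0.26 = 0.5329 m/day.
Travel time t = L / v = 1190 / 0.5329 = 2233 days = 6.114 years.

6.11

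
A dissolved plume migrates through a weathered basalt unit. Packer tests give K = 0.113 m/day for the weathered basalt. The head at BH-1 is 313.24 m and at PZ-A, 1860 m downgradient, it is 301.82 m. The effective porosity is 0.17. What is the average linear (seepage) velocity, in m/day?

0.00408

Hydraulic gradient i = (313.24 − 301.82) / 1860 = 11.42 / 1860 = 0.006140.
Darcy flux q = K · i = 0.1130 × 0.006140 = 0.0006938 m/day.
Seepage velocity v = q / n_e = 0.0006938 / 0.17 = 0.004081 m/day.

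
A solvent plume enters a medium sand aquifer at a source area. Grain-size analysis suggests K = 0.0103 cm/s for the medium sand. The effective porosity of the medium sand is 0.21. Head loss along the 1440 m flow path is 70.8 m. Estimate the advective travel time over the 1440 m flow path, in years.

1.89

Convert K: 0.0103 cm/s × 864 = 8.899 m/day.
Hydraulic gradient i = Δh / L = 70.8 / 1440 = 0.04917.
Darcy flux q = K · i = 8.899 × 0.04917 = 0.4375 m/day.
Seepage velocity v = q / n_e = 0.4375 / 0.21 = 2.084 m/day.
Travel time t = L / v = 1440 / 2.084 = 691.1 days = 1.892 years.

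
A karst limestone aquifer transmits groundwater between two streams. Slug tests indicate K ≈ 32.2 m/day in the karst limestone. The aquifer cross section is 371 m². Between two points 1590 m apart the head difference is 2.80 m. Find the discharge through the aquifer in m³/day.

21.0

Hydraulic gradient i = Δh / L = 2.80 / 1590 = 0.001761.
Darcy's law: Q = K · A · i = 32.20 × 371.0 × 0.001761 = 21.04 m³/day.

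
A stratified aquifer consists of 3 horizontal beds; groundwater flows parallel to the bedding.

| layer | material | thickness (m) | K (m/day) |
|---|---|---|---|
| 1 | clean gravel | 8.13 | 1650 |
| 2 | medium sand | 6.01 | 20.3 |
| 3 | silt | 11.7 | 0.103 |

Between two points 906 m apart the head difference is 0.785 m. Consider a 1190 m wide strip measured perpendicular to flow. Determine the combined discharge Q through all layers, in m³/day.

Flow is parallel to layering, so each bed carries its own Darcy discharge and the transmissivities add.
Σ(K_i·b_i) = 1650×8.13 + 20.3×6.01 + 0.103×11.7 = 13538 m²/day.
Hydraulic gradient i = Δh / L = 0.785 / 906 = 0.0008664.
Q = Σ(K_i·b_i) · W · i = 13538 × 1190 × 0.0008664 = 13958 m³/day.

14000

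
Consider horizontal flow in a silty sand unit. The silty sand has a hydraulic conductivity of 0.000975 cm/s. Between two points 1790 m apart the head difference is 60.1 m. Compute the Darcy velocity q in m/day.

Convert K: 0.000975 cm/s × 864 = 0.8424 m/day.
Hydraulic gradient i = Δh / L = 60.1 / 1790 = 0.03358.
Specific discharge q = K · i = 0.8424 × 0.03358 = 0.02828 m/day.

0.0283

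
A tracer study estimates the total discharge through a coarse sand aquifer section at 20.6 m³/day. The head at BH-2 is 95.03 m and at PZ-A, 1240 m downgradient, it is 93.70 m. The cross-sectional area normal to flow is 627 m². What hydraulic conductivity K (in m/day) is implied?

Hydraulic gradient i = (95.03 − 93.70) / 1240 = 1.33 / 1240 = 0.001073.
From Q = K·A·i, K = Q / (A·i) = 20.6 / (627.0 × 0.001073) = 30.63 m/day.

30.6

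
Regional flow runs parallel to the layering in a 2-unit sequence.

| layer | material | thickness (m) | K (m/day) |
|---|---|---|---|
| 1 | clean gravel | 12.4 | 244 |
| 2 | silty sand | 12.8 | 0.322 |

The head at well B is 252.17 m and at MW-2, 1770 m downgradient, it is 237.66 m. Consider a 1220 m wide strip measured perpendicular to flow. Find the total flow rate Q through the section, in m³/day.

30300

Flow is parallel to layering, so each bed carries its own Darcy discharge and the transmissivities add.
Σ(K_i·b_i) = 244×12.4 + 0.322×12.8 = 3030 m²/day.
Hydraulic gradient i = (252.17 − 237.66) / 1770 = 14.51 / 1770 = 0.008198.
Q = Σ(K_i·b_i) · W · i = 3030 × 1220 × 0.008198 = 30301 m³/day.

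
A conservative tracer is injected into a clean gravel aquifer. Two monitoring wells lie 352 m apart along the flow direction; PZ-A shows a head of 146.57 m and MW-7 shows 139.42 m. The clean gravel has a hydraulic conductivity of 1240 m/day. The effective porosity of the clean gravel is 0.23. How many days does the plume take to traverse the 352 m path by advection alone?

3.21

Hydraulic gradient i = (146.57 − 139.42) / 352 = 7.15 / 352 = 0.02031.
Darcy flux q = K · i = 1240 × 0.02031 = 25.19 m/day.
Seepage velocity v = q / n_e = 25.19 / 0.23 = 109.5 m/day.
Travel time t = L / v = 352 / 109.5 = 3.214 days.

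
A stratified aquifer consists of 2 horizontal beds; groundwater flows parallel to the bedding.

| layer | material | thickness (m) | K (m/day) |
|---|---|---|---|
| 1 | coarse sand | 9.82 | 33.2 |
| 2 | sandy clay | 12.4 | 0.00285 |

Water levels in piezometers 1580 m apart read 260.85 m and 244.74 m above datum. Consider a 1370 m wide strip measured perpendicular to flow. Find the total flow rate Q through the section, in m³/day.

Flow is parallel to layering, so each bed carries its own Darcy discharge and the transmissivities add.
Σ(K_i·b_i) = 33.2×9.82 + 0.00285×12.4 = 326.1 m²/day.
Hydraulic gradient i = (260.85 − 244.74) / 1580 = 16.11 / 1580 = 0.01020.
Q = Σ(K_i·b_i) · W · i = 326.1 × 1370 × 0.01020 = 4555 m³/day.

4550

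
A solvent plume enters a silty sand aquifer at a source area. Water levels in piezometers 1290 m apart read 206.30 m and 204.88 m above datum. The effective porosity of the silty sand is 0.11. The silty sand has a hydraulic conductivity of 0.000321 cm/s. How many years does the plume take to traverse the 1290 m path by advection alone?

1270

Convert K: 0.000321 cm/s × 864 = 0.2773 m/day.
Hydraulic gradient i = (206.30 − 204.88) / 1290 = 1.42 / 1290 = 0.001101.
Darcy flux q = K · i = 0.2773 × 0.001101 = 0.0003053 m/day.
Seepage velocity v = q / n_e = 0.0003053 / 0.11 = 0.002775 m/day.
Travel time t = L / v = 1290 / 0.002775 = 4.648e+05 days = 1273 years.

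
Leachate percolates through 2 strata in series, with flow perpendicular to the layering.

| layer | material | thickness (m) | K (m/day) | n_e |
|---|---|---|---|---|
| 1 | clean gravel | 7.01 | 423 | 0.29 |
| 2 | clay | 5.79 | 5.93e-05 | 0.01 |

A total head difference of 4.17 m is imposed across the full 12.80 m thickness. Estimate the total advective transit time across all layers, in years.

With flow normal to the layers, continuity requires the same specific discharge q through every layer.
Σ(b_i/K_i) = 7.01/423 + 5.79/5.93e-05 = 97639 d.
q = Δh / Σ(b_i/K_i) = 4.17 / 97639 = 4.271e-05 m/day.
In each layer the seepage velocity is v_i = q/n_i, so the layer transit time is t_i = b_i·n_i / q:
  layer 1 (clean gravel): t_1 = 7.01 × 0.29 / 4.271e-05 = 47600 d
  layer 2 (clay): t_2 = 5.79 × 0.01 / 4.271e-05 = 1356 d
Total t = Σ t_i = 48955 days = 134.0 years.

134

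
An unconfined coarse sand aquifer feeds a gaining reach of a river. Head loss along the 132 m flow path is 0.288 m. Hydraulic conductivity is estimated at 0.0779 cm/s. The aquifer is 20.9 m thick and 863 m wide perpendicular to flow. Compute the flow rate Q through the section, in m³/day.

2650

Convert K: 0.0779 cm/s × 864 = 67.31 m/day.
Cross-sectional area A = 863 × 20.9 = 18037 m².
Hydraulic gradient i = Δh / L = 0.288 / 132 = 0.002182.
Darcy's law: Q = K · A · i = 67.31 × 18037 × 0.002182 = 2649 m³/day.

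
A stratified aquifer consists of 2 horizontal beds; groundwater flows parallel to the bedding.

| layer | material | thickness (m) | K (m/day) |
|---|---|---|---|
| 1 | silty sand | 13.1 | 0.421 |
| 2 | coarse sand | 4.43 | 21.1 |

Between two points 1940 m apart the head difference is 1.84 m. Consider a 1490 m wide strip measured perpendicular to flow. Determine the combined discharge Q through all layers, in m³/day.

140

Flow is parallel to layering, so each bed carries its own Darcy discharge and the transmissivities add.
Σ(K_i·b_i) = 0.421×13.1 + 21.1×4.43 = 98.99 m²/day.
Hydraulic gradient i = Δh / L = 1.84 / 1940 = 0.0009485.
Q = Σ(K_i·b_i) · W · i = 98.99 × 1490 × 0.0009485 = 139.9 m³/day.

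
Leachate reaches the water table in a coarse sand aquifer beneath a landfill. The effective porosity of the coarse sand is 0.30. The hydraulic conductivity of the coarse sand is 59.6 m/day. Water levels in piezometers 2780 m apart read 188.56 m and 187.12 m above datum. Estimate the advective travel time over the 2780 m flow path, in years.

74.0

Hydraulic gradient i = (188.56 − 187.12) / 2780 = 1.44 / 2780 = 0.0005180.
Darcy flux q = K · i = 59.60 × 0.0005180 = 0.03087 m/day.
Seepage velocity v = q / n_e = 0.03087 / 0.30 = 0.1029 m/day.
Travel time t = L / v = 2780 / 0.1029 = 27015 days = 73.96 years.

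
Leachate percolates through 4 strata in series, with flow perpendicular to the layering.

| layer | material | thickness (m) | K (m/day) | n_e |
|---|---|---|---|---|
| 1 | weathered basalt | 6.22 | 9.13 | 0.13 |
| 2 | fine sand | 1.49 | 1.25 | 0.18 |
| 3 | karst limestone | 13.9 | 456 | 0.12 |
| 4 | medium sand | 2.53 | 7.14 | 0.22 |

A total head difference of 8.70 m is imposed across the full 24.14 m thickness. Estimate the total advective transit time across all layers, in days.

With flow normal to the layers, continuity requires the same specific discharge q through every layer.
Σ(b_i/K_i) = 6.22/9.13 + 1.49/1.25 + 13.9/456 + 2.53/7.14 = 2.258 d.
q = Δh / Σ(b_i/K_i) = 8.70 / 2.258 = 3.853 m/day.
In each layer the seepage velocity is v_i = q/n_i, so the layer transit time is t_i = b_i·n_i / q:
  layer 1 (weathered basalt): t_1 = 6.22 × 0.13 / 3.853 = 0.2099 d
  layer 2 (fine sand): t_2 = 1.49 × 0.18 / 3.853 = 0.06961 d
  layer 3 (karst limestone): t_3 = 13.9 × 0.12 / 3.853 = 0.4329 d
  layer 4 (medium sand): t_4 = 2.53 × 0.22 / 3.853 = 0.1445 d
Total t = Σ t_i = 0.8569 days.

0.857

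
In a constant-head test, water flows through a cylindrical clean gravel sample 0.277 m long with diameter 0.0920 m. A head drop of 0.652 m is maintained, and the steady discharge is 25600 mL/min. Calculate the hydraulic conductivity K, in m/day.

Cross-sectional area A = π·(d/2)² = π × (0.0920/2)² = 0.006648 m².
Convert discharge: 25600 mL/min = 0.0004267 m³/s.
Darcy's law rearranged: K = Q·L / (A·Δh) = 0.0004267 × 0.277 / (0.006648 × 0.652) = 0.02727 m/s = 2356 m/day.

2360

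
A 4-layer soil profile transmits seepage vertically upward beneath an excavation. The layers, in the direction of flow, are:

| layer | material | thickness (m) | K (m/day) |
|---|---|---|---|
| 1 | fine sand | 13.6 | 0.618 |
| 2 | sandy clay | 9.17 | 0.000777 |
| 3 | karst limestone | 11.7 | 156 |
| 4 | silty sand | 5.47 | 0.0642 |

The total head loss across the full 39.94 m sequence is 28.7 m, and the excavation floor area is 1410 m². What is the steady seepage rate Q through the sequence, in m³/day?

Flow is perpendicular to layering, so the layers act in series and the equivalent K is the thickness-weighted harmonic mean.
Total thickness L = 13.6 + 9.17 + 11.7 + 5.47 = 39.94 m.
Σ(b_i/K_i) = 13.6/0.618 + 9.17/0.000777 + 11.7/156 + 5.47/0.0642 = 11909 d.
K_eq = L / Σ(b_i/K_i) = 39.94 / 11909 = 0.003354 m/day.
Q = K_eq · A · (Δh/L) = 0.003354 × 1410 × (28.7/39.94) = 3.398 m³/day.

3.40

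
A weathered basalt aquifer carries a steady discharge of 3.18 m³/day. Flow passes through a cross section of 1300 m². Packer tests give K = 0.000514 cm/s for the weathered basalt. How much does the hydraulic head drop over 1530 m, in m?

8.43

Convert K: 0.000514 cm/s × 864 = 0.4441 m/day.
From Q = K·A·i, i = Q / (K·A) = 3.18 / (0.4441 × 1300) = 0.005508.
Head loss Δh = i · L = 0.005508 × 1530 = 8.427 m.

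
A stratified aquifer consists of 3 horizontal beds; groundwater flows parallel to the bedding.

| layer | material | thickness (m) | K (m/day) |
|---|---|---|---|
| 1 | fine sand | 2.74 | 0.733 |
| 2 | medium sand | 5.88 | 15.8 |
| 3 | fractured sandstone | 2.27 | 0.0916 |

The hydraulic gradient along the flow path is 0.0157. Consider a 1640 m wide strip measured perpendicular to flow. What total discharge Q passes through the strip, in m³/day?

2450

Flow is parallel to layering, so each bed carries its own Darcy discharge and the transmissivities add.
Σ(K_i·b_i) = 0.733×2.74 + 15.8×5.88 + 0.0916×2.27 = 95.12 m²/day.
Hydraulic gradient i = 0.0157.
Q = Σ(K_i·b_i) · W · i = 95.12 × 1640 × 0.01570 = 2449 m³/day.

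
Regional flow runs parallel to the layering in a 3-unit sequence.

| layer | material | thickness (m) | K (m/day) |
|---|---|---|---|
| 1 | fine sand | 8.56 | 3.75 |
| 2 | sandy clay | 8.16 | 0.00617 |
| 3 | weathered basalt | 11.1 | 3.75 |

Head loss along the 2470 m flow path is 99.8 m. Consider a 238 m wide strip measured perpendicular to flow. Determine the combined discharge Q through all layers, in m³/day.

Flow is parallel to layering, so each bed carries its own Darcy discharge and the transmissivities add.
Σ(K_i·b_i) = 3.75×8.56 + 0.00617×8.16 + 3.75×11.1 = 73.78 m²/day.
Hydraulic gradient i = Δh / L = 99.8 / 2470 = 0.04040.
Q = Σ(K_i·b_i) · W · i = 73.78 × 238 × 0.04040 = 709.5 m³/day.

709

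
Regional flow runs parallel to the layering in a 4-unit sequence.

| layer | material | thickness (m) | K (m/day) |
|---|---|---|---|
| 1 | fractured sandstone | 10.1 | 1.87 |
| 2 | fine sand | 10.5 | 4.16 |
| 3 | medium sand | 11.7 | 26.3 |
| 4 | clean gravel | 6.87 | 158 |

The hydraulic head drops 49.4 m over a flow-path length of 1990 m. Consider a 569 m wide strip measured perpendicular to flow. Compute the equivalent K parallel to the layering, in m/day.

Flow is parallel to layering, so each bed carries its own Darcy discharge and the transmissivities add.
Σ(K_i·b_i) = 1.87×10.1 + 4.16×10.5 + 26.3×11.7 + 158×6.87 = 1456 m²/day.
Total thickness b = 39.17 m, so K_eq = Σ(K_i·b_i)/b = 37.16 m/day.

37.2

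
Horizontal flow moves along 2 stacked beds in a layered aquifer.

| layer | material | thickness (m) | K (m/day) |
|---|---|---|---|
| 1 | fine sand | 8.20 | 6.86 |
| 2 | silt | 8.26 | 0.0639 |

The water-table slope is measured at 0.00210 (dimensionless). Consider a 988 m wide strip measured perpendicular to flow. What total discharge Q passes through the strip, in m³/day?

Flow is parallel to layering, so each bed carries its own Darcy discharge and the transmissivities add.
Σ(K_i·b_i) = 6.86×8.20 + 0.0639×8.26 = 56.78 m²/day.
Hydraulic gradient i = 0.00210.
Q = Σ(K_i·b_i) · W · i = 56.78 × 988 × 0.002100 = 117.8 m³/day.

118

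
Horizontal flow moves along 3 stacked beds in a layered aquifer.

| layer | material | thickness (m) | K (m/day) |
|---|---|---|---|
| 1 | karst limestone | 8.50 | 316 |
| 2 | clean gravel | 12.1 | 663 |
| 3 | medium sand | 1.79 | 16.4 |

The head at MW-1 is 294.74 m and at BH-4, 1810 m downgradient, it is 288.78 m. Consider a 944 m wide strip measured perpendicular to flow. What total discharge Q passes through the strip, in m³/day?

Flow is parallel to layering, so each bed carries its own Darcy discharge and the transmissivities add.
Σ(K_i·b_i) = 316×8.50 + 663×12.1 + 16.4×1.79 = 10738 m²/day.
Hydraulic gradient i = (294.74 − 288.78) / 1810 = 5.96 / 1810 = 0.003293.
Q = Σ(K_i·b_i) · W · i = 10738 × 944 × 0.003293 = 33377 m³/day.

33400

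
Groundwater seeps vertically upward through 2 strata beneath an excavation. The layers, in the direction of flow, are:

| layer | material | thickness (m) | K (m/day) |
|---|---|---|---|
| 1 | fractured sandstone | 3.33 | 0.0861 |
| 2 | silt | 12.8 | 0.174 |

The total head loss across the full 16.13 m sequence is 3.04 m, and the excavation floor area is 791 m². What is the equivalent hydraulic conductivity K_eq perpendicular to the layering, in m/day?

Flow is perpendicular to layering, so the layers act in series and the equivalent K is the thickness-weighted harmonic mean.
Total thickness L = 3.33 + 12.8 = 16.13 m.
Σ(b_i/K_i) = 3.33/0.0861 + 12.8/0.174 = 112.2 d.
K_eq = L / Σ(b_i/K_i) = 16.13 / 112.2 = 0.1437 m/day.

0.144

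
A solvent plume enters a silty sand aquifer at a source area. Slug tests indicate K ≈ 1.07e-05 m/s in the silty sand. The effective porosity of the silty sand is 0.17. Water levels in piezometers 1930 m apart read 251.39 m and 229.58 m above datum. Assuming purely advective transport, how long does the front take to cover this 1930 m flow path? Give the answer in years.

86.0

Convert K: 1.07e-05 m/s × 86400 = 0.9245 m/day.
Hydraulic gradient i = (251.39 − 229.58) / 1930 = 21.81 / 1930 = 0.01130.
Darcy flux q = K · i = 0.9245 × 0.01130 = 0.01045 m/day.
Seepage velocity v = q / n_e = 0.01045 / 0.17 = 0.06145 m/day.
Travel time t = L / v = 1930 / 0.06145 = 31406 days = 85.98 years.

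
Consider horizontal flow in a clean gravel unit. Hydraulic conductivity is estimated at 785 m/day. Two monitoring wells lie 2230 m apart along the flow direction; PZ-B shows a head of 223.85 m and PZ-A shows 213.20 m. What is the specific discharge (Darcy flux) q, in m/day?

Hydraulic gradient i = (223.85 − 213.20) / 2230 = 10.65 / 2230 = 0.004776.
Specific discharge q = K · i = 785.0 × 0.004776 = 3.749 m/day.

3.75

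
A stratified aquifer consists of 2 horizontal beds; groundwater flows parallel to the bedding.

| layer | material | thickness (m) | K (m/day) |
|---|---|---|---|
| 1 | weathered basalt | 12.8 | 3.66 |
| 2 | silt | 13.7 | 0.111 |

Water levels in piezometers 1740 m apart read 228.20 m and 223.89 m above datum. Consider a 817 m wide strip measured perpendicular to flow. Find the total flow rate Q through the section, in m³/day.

Flow is parallel to layering, so each bed carries its own Darcy discharge and the transmissivities add.
Σ(K_i·b_i) = 3.66×12.8 + 0.111×13.7 = 48.37 m²/day.
Hydraulic gradient i = (228.20 − 223.89) / 1740 = 4.31 / 1740 = 0.002477.
Q = Σ(K_i·b_i) · W · i = 48.37 × 817 × 0.002477 = 97.88 m³/day.

97.9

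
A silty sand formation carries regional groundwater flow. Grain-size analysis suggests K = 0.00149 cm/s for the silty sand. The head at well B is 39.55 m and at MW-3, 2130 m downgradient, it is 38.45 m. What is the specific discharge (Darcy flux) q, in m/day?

Convert K: 0.00149 cm/s × 864 = 1.287 m/day.
Hydraulic gradient i = (39.55 − 38.45) / 2130 = 1.1 / 2130 = 0.0005164.
Specific discharge q = K · i = 1.287 × 0.0005164 = 0.0006648 m/day.

0.000665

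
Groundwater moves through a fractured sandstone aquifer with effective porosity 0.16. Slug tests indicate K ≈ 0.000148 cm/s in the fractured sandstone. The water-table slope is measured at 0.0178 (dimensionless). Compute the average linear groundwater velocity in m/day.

0.0142

Convert K: 0.000148 cm/s × 864 = 0.1279 m/day.
Hydraulic gradient i = 0.0178.
Darcy flux q = K · i = 0.1279 × 0.01780 = 0.002276 m/day.
Seepage velocity v = q / n_e = 0.002276 / 0.16 = 0.01423 m/day.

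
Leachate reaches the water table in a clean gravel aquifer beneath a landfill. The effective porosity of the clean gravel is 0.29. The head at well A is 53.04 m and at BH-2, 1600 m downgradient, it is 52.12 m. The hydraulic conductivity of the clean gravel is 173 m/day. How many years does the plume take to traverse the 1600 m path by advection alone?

Hydraulic gradient i = (53.04 − 52.12) / 1600 = 0.92 / 1600 = 0.0005750.
Darcy flux q = K · i = 173.0 × 0.0005750 = 0.09947 m/day.
Seepage velocity v = q / n_e = 0.09947 / 0.29 = 0.3430 m/day.
Travel time t = L / v = 1600 / 0.3430 = 4664 days = 12.77 years.

12.8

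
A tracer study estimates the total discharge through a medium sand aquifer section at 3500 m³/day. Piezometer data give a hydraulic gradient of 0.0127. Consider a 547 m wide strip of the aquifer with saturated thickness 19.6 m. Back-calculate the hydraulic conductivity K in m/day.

Cross-sectional area A = 547 × 19.6 = 10721 m².
Hydraulic gradient i = 0.0127.
From Q = K·A·i, K = Q / (A·i) = 3500 / (10721 × 0.01270) = 25.71 m/day.

25.7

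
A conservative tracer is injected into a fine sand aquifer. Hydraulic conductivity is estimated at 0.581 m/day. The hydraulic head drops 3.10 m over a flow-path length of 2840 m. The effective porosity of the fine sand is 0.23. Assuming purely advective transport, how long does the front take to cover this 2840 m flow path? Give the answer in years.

2820

Hydraulic gradient i = Δh / L = 3.10 / 2840 = 0.001092.
Darcy flux q = K · i = 0.5810 × 0.001092 = 0.0006342 m/day.
Seepage velocity v = q / n_e = 0.0006342 / 0.23 = 0.002757 m/day.
Travel time t = L / v = 2840 / 0.002757 = 1.030e+06 days = 2820 years.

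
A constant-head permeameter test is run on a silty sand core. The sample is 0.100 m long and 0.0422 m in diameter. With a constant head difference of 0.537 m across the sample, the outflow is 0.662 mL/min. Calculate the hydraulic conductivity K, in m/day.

Cross-sectional area A = π·(d/2)² = π × (0.0422/2)² = 0.001399 m².
Convert discharge: 0.662 mL/min = 1.103e-08 m³/s.
Darcy's law rearranged: K = Q·L / (A·Δh) = 1.103e-08 × 0.100 / (0.001399 × 0.537) = 1.469e-06 m/s = 0.1269 m/day.

0.127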